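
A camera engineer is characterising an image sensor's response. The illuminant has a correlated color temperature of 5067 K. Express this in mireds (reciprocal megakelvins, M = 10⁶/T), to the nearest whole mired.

M = 10⁶ / 5067 = 197.355 → 197 mireds.

197 mireds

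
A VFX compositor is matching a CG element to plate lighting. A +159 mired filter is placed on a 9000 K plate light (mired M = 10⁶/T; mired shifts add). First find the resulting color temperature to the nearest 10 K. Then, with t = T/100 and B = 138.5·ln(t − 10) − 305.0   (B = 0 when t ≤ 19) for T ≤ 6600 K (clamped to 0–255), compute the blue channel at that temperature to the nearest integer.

151

M_in = 10⁶/9000 = 111.11; M_out = 111.11 + (+159) = 270.11.
T_out = 10⁶/270.11 = 3702.2 K → 3700 K; t = 37.
B = 138.5·ln(37 − 10) − 305.0 = 138.5·ln 27 − 305.0 = 138.5·3.2958 − 305.0 = 151.473.
Rounded: 151.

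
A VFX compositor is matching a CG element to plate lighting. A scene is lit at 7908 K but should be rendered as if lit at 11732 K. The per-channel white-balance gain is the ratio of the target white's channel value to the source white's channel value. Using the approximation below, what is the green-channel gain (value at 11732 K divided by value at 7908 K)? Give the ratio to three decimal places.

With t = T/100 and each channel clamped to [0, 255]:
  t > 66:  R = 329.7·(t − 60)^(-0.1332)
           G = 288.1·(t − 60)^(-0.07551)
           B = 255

At 7908 K (t = 79.08):
  G = 288.1·(79.08 − 60)^(-0.07551) = 288.1·19.08^(-0.07551) = 288.1·0.80039 = 230.593.
At 11732 K (t = 117.32):
  G = 288.1·(117.32 − 60)^(-0.07551) = 288.1·57.32^(-0.07551) = 288.1·0.73660 = 212.214.
Gain = 212.214 / 230.593 = 0.9203 → 0.920.

0.920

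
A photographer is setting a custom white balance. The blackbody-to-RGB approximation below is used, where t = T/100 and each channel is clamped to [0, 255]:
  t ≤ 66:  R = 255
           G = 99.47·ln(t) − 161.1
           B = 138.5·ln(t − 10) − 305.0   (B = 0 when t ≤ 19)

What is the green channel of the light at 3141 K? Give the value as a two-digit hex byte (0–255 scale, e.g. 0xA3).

t = 3141/100 = 31.41; the t ≤ 66 branch applies.
G = 99.47·ln 31.41 − 161.1 = 99.47·3.4471 − 161.1 = 181.786.
Rounded: 182; in hex, 0xB6.

0xB6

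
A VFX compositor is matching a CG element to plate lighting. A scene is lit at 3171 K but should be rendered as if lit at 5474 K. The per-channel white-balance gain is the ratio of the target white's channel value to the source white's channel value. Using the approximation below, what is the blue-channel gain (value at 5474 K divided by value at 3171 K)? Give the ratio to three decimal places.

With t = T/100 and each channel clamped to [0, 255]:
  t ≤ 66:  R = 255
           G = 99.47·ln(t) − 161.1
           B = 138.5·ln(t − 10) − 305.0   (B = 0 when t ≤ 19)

At 3171 K (t = 31.71):
  B = 138.5·ln(31.71 − 10) − 305.0 = 138.5·ln 21.71 − 305.0 = 138.5·3.0778 − 305.0 = 121.272.
At 5474 K (t = 54.74):
  B = 138.5·ln(54.74 − 10) − 305.0 = 138.5·ln 44.74 − 305.0 = 138.5·3.8009 − 305.0 = 221.420.
Gain = 221.420 / 121.272 = 1.8258 → 1.826.

1.826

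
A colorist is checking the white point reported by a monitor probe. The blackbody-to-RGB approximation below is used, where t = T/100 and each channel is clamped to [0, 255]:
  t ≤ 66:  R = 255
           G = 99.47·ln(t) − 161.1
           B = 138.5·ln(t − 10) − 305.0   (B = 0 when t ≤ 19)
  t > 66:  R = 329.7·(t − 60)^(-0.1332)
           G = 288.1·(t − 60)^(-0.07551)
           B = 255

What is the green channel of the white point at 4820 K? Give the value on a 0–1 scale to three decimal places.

0.880

t = 4820/100 = 48.2; the t ≤ 66 branch applies.
G = 99.47·ln 48.2 − 161.1 = 99.47·3.8754 − 161.1 = 224.382.
On a 0–1 scale: 224.382/255 = 0.8799 → 0.880.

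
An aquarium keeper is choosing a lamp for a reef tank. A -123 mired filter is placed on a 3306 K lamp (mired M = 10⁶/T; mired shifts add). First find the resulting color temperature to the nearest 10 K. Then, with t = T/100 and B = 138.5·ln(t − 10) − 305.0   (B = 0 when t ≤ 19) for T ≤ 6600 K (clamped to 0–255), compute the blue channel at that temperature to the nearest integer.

M_in = 10⁶/3306 = 302.48; M_out = 302.48 + (-123) = 179.48.
T_out = 10⁶/179.48 = 5571.6 K → 5570 K; t = 55.7.
B = 138.5·ln(55.7 − 10) − 305.0 = 138.5·ln 45.7 − 305.0 = 138.5·3.8221 − 305.0 = 224.361.
Rounded: 224.

224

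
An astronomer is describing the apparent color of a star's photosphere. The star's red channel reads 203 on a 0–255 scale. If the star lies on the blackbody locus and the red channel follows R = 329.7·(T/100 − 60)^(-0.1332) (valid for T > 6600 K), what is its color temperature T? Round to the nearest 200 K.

(t − 60)^(-0.1332) = 203/329.7 = 0.61571.
t − 60 = 0.61571^(1/-0.1332) = 0.61571^(-7.508) = 38.129, so t = 98.129.
T = 100·t = 9813 K → 9800 K to the nearest 200 K.

9800 K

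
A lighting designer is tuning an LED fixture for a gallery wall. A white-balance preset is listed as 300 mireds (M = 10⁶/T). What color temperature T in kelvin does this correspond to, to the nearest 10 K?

T = 10⁶ / 300 = 3333.33 K → 3330 K.

3330 K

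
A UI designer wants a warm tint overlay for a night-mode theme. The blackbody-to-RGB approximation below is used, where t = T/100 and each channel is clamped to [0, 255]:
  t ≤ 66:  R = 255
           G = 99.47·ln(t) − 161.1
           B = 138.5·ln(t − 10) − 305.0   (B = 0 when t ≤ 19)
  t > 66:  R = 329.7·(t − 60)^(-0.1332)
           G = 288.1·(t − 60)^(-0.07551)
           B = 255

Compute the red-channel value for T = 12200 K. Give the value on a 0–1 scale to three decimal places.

0.746

t = 12200/100 = 122; the t > 66 branch applies.
R = 329.7·(122 − 60)^(-0.1332) = 329.7·62^(-0.1332) = 329.7·0.57710 = 190.271.
On a 0–1 scale: 190.271/255 = 0.7462 → 0.746.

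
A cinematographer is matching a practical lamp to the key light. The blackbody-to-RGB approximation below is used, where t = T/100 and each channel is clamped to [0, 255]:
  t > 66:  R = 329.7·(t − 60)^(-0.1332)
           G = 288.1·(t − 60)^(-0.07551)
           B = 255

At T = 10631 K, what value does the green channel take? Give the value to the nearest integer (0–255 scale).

t = 10631/100 = 106.31; the t > 66 branch applies.
G = 288.1·(106.31 − 60)^(-0.07551) = 288.1·46.31^(-0.07551) = 288.1·0.74856 = 215.659.
Rounded: 216.

216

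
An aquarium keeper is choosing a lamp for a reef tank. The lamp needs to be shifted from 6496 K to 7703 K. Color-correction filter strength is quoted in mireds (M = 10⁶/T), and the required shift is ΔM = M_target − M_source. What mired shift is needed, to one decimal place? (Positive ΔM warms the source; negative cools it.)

M_source = 10⁶/6496 = 153.941; M_target = 10⁶/7703 = 129.820.
ΔM = 129.820 − 153.941 = -24.121 → -24.1 mireds, a cooling shift.

-24.1 mireds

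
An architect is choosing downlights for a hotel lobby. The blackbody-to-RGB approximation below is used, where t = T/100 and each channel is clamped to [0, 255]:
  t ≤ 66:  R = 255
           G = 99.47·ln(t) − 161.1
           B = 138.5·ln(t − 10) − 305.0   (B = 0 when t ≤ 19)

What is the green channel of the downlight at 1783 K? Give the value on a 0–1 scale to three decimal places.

0.492

t = 1783/100 = 17.83; the t ≤ 66 branch applies.
G = 99.47·ln 17.83 − 161.1 = 99.47·2.8809 − 161.1 = 125.461.
On a 0–1 scale: 125.461/255 = 0.4920 → 0.492.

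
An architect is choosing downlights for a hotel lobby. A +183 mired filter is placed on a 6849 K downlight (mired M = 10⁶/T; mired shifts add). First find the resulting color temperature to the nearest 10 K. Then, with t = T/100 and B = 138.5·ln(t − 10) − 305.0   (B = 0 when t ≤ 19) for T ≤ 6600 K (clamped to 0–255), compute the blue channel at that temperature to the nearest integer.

113

M_in = 10⁶/6849 = 146.01; M_out = 146.01 + (+183) = 329.01.
T_out = 10⁶/329.01 = 3039.5 K → 3040 K; t = 30.4.
B = 138.5·ln(30.4 − 10) − 305.0 = 138.5·ln 20.4 − 305.0 = 138.5·3.0155 − 305.0 = 112.652.
Rounded: 113.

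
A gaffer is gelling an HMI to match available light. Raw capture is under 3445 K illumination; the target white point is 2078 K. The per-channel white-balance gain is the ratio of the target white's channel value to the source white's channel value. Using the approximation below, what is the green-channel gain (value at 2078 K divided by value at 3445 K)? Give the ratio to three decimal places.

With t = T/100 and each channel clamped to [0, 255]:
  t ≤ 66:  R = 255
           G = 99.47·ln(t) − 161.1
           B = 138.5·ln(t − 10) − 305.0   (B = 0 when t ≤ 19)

At 3445 K (t = 34.45):
  G = 99.47·ln 34.45 − 161.1 = 99.47·3.5395 − 161.1 = 190.975.
At 2078 K (t = 20.78):
  G = 99.47·ln 20.78 − 161.1 = 99.47·3.0340 − 161.1 = 140.691.
Gain = 140.691 / 190.975 = 0.7367 → 0.737.

0.737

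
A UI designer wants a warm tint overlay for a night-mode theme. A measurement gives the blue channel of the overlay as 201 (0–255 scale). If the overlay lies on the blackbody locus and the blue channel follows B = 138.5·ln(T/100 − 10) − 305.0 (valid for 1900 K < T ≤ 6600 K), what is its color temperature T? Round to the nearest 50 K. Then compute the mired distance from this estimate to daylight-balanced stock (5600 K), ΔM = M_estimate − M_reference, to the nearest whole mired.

+28 mireds

ln(t − 10) = (201 + 305.0) / 138.5 = 3.6534.
t − 10 = e^3.6534 = 38.607, so t = 48.607.
T = 100·t = 4861 K → 4850 K to the nearest 50 K.
M_estimate = 10⁶/4850 = 206.19; M_reference = 10⁶/5600 = 178.57.
ΔM = 206.19 − 178.57 = 27.61 → +28 mireds.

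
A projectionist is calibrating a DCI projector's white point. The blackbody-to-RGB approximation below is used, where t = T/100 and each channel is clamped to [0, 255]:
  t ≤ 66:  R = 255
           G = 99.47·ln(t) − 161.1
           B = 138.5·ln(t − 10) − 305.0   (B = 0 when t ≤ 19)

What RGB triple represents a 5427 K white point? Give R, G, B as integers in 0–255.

t = 5427/100 = 54.27; the t ≤ 66 branch applies.
R = 255 by definition for t ≤ 66.
G = 99.47·ln 54.27 − 161.1 = 99.47·3.9940 − 161.1 = 236.180.
B = 138.5·ln(54.27 − 10) − 305.0 = 138.5·ln 44.27 − 305.0 = 138.5·3.7903 − 305.0 = 219.958.
Rounded: (255, 236, 220).

R=255, G=236, B=220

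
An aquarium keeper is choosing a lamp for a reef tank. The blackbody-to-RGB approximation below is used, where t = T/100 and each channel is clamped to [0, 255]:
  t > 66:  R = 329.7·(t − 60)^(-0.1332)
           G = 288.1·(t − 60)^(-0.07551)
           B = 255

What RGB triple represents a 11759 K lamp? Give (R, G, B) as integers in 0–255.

t = 11759/100 = 117.59; the t > 66 branch applies.
R = 329.7·(117.59 − 60)^(-0.1332) = 329.7·57.59^(-0.1332) = 329.7·0.58280 = 192.150.
G = 288.1·(117.59 − 60)^(-0.07551) = 288.1·57.59^(-0.07551) = 288.1·0.73634 = 212.138.
B = 255 by definition for t > 66.
Rounded: (192, 212, 255).

(192, 212, 255)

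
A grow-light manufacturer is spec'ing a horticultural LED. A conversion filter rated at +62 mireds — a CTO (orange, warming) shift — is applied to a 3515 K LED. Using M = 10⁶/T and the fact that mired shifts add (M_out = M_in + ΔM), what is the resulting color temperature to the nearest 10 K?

M_in = 10⁶/3515 = 284.50 mireds.
M_out = 284.50 + (+62) = 346.50 mireds.
T_out = 10⁶/346.50 = 2886.0 K → 2890 K.

2890 K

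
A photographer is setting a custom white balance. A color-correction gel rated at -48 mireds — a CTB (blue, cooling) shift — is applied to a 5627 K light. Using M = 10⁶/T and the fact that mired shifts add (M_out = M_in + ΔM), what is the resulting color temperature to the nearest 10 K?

7710 K

M_in = 10⁶/5627 = 177.71 mireds.
M_out = 177.71 + (-48) = 129.71 mireds.
T_out = 10⁶/129.71 = 7709.2 K → 7710 K.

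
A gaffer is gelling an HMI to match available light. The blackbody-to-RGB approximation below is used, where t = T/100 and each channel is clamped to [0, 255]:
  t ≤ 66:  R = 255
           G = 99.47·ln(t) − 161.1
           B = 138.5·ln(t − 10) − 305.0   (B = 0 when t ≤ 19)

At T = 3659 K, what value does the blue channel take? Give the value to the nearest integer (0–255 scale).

149

t = 3659/100 = 36.59; the t ≤ 66 branch applies.
B = 138.5·ln(36.59 − 10) − 305.0 = 138.5·ln 26.59 − 305.0 = 138.5·3.2805 − 305.0 = 149.354.
Rounded: 149.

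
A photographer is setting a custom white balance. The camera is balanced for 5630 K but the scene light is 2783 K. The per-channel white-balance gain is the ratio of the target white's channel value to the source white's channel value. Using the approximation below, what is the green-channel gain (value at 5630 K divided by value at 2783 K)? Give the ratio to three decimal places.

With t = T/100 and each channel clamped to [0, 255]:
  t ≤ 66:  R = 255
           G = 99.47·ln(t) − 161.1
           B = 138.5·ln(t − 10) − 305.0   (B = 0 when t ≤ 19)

1.413

At 2783 K (t = 27.83):
  G = 99.47·ln 27.83 − 161.1 = 99.47·3.3261 − 161.1 = 169.749.
At 5630 K (t = 56.3):
  G = 99.47·ln 56.3 − 161.1 = 99.47·4.0307 − 161.1 = 239.833.
Gain = 239.833 / 169.749 = 1.4129 → 1.413.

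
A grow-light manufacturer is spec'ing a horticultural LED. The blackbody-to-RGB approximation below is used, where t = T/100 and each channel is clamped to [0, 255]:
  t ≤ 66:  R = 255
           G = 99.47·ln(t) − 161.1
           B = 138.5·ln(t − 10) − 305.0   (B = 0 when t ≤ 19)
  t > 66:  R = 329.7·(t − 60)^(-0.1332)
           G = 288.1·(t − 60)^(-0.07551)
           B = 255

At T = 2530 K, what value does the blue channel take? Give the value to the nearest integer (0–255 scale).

t = 2530/100 = 25.3; the t ≤ 66 branch applies.
B = 138.5·ln(25.3 − 10) − 305.0 = 138.5·ln 15.3 − 305.0 = 138.5·2.7279 − 305.0 = 72.808.
Rounded: 73.

73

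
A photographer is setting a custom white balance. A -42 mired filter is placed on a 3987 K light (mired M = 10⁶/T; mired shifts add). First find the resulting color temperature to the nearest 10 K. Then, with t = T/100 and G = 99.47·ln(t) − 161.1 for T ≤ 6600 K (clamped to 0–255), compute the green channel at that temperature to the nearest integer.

M_in = 10⁶/3987 = 250.82; M_out = 250.82 + (-42) = 208.82.
T_out = 10⁶/208.82 = 4788.9 K → 4790 K; t = 47.9.
G = 99.47·ln 47.9 − 161.1 = 99.47·3.8691 − 161.1 = 223.761.
Rounded: 224.

224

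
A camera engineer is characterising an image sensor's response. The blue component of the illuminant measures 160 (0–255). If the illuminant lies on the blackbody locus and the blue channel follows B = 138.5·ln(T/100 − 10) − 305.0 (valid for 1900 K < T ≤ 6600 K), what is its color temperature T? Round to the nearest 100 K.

ln(t − 10) = (160 + 305.0) / 138.5 = 3.3574.
t − 10 = e^3.3574 = 28.714, so t = 38.714.
T = 100·t = 3871 K → 3900 K to the nearest 100 K.

3900 K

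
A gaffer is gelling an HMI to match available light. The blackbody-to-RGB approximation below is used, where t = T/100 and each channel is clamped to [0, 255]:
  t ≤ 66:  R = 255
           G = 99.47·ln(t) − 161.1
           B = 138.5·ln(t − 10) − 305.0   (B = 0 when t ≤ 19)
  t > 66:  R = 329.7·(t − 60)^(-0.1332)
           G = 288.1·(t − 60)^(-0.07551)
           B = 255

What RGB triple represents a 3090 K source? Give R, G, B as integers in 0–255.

R=255, G=180, B=116

t = 3090/100 = 30.9; the t ≤ 66 branch applies.
R = 255 by definition for t ≤ 66.
G = 99.47·ln 30.9 − 161.1 = 99.47·3.4308 − 161.1 = 180.157.
B = 138.5·ln(30.9 − 10) − 305.0 = 138.5·ln 20.9 − 305.0 = 138.5·3.0397 − 305.0 = 116.005.
Rounded: (255, 180, 116).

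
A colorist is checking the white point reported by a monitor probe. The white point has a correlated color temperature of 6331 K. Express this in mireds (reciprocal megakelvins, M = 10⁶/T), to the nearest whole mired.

158 mireds

M = 10⁶ / 6331 = 157.953 → 158 mireds.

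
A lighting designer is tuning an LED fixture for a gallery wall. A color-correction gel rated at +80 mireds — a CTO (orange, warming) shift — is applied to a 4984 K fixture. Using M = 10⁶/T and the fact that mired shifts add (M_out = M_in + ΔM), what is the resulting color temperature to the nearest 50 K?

M_in = 10⁶/4984 = 200.64 mireds.
M_out = 200.64 + (+80) = 280.64 mireds.
T_out = 10⁶/280.64 = 3563.3 K → 3550 K.

3550 K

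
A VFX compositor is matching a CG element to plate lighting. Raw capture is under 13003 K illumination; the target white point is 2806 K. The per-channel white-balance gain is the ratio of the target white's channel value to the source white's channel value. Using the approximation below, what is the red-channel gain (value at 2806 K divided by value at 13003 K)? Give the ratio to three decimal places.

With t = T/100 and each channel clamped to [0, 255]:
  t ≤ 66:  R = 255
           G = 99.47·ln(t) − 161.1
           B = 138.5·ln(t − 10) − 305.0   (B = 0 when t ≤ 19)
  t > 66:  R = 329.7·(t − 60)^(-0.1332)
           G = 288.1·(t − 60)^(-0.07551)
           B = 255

At 13003 K (t = 130.03):
  R = 329.7·(130.03 − 60)^(-0.1332) = 329.7·70.03^(-0.1332) = 329.7·0.56782 = 187.209.
At 2806 K (t = 28.06):
  R = 255 by definition for t ≤ 66.
Gain = 255.000 / 187.209 = 1.3621 → 1.362.

1.362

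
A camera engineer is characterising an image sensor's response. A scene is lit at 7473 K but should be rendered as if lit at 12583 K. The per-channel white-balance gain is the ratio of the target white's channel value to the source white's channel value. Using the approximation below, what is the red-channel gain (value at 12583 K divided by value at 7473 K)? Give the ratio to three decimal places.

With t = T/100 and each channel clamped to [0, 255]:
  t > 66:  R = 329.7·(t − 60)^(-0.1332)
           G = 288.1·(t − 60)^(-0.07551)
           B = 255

0.819

At 7473 K (t = 74.73):
  R = 329.7·(74.73 − 60)^(-0.1332) = 329.7·14.73^(-0.1332) = 329.7·0.69887 = 230.417.
At 12583 K (t = 125.83):
  R = 329.7·(125.83 − 60)^(-0.1332) = 329.7·65.83^(-0.1332) = 329.7·0.57251 = 188.758.
Gain = 188.758 / 230.417 = 0.8192 → 0.819.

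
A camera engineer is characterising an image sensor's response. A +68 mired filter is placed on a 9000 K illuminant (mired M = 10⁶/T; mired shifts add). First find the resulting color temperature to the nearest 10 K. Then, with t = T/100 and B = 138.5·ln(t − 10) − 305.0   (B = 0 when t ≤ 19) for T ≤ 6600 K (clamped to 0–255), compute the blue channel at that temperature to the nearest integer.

M_in = 10⁶/9000 = 111.11; M_out = 111.11 + (+68) = 179.11.
T_out = 10⁶/179.11 = 5583.1 K → 5580 K; t = 55.8.
B = 138.5·ln(55.8 − 10) − 305.0 = 138.5·ln 45.8 − 305.0 = 138.5·3.8243 − 305.0 = 224.663.
Rounded: 225.

225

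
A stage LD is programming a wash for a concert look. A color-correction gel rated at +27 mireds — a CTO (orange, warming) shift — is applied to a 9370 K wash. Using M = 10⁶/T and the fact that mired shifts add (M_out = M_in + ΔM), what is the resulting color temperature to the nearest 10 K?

7480 K

M_in = 10⁶/9370 = 106.72 mireds.
M_out = 106.72 + (+27) = 133.72 mireds.
T_out = 10⁶/133.72 = 7478.1 K → 7480 K.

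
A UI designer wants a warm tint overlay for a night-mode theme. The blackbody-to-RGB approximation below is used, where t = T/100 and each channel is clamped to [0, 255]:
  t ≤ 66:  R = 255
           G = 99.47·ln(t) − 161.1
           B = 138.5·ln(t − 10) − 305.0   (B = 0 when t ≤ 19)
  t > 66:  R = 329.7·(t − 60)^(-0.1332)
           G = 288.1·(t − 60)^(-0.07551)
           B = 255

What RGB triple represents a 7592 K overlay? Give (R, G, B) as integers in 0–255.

(228, 234, 255)

t = 7592/100 = 75.92; the t > 66 branch applies.
R = 329.7·(75.92 − 60)^(-0.1332) = 329.7·15.92^(-0.1332) = 329.7·0.69167 = 228.045.
G = 288.1·(75.92 − 60)^(-0.07551) = 288.1·15.92^(-0.07551) = 288.1·0.81141 = 233.768.
B = 255 by definition for t > 66.
Rounded: (228, 234, 255).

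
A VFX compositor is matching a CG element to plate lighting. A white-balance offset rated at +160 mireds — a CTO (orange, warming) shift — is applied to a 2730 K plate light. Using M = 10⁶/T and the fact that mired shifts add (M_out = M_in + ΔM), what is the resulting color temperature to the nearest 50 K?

1900 K

M_in = 10⁶/2730 = 366.30 mireds.
M_out = 366.30 + (+160) = 526.30 mireds.
T_out = 10⁶/526.30 = 1900.1 K → 1900 K.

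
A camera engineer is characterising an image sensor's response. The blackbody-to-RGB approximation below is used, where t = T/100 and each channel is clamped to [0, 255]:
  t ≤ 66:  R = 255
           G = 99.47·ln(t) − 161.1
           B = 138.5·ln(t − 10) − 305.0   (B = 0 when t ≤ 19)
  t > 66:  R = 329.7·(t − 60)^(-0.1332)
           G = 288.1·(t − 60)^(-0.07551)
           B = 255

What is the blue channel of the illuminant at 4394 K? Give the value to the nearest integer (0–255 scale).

183

t = 4394/100 = 43.94; the t ≤ 66 branch applies.
B = 138.5·ln(43.94 − 10) − 305.0 = 138.5·ln 33.94 − 305.0 = 138.5·3.5246 − 305.0 = 183.156.
Rounded: 183.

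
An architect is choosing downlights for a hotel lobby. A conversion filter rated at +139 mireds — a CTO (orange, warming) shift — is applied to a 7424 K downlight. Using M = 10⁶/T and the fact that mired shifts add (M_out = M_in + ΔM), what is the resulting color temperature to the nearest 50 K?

3650 K

M_in = 10⁶/7424 = 134.70 mireds.
M_out = 134.70 + (+139) = 273.70 mireds.
T_out = 10⁶/273.70 = 3653.7 K → 3650 K.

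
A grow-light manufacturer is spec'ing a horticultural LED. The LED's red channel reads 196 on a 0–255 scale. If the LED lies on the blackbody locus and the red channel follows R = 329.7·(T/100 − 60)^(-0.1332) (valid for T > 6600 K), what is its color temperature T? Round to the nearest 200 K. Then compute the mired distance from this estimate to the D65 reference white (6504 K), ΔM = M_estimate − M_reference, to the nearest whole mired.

(t − 60)^(-0.1332) = 196/329.7 = 0.59448.
t − 60 = 0.59448^(1/-0.1332) = 0.59448^(-7.508) = 49.621, so t = 109.621.
T = 100·t = 10962 K → 11000 K to the nearest 200 K.
M_estimate = 10⁶/11000 = 90.91; M_reference = 10⁶/6504 = 153.75.
ΔM = 90.91 − 153.75 = -62.84 → -63 mireds.

-63 mireds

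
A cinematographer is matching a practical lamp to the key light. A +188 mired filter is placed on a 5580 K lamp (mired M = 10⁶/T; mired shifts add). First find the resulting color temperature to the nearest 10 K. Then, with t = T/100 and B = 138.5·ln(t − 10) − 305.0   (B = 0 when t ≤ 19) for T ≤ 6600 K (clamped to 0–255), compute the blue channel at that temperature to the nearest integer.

M_in = 10⁶/5580 = 179.21; M_out = 179.21 + (+188) = 367.21.
T_out = 10⁶/367.21 = 2723.2 K → 2720 K; t = 27.2.
B = 138.5·ln(27.2 − 10) − 305.0 = 138.5·ln 17.2 − 305.0 = 138.5·2.8449 − 305.0 = 89.020.
Rounded: 89.

89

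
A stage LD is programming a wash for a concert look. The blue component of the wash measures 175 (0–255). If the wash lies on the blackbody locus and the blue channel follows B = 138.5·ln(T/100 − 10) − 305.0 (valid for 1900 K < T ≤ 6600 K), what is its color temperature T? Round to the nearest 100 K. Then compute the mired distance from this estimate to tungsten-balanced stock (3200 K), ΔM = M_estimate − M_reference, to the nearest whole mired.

-74 mireds

ln(t − 10) = (175 + 305.0) / 138.5 = 3.4657.
t − 10 = e^3.4657 = 31.999, so t = 41.999.
T = 100·t = 4200 K → 4200 K to the nearest 100 K.
M_estimate = 10⁶/4200 = 238.10; M_reference = 10⁶/3200 = 312.50.
ΔM = 238.10 − 312.50 = -74.40 → -74 mireds.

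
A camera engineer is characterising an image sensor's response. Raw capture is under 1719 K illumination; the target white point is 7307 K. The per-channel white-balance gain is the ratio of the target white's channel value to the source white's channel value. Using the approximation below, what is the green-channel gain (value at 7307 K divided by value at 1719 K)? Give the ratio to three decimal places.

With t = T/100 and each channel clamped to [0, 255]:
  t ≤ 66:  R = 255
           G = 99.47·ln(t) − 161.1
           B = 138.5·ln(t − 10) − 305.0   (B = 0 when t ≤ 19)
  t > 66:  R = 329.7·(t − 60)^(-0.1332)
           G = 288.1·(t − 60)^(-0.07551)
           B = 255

1.948

At 1719 K (t = 17.19):
  G = 99.47·ln 17.19 − 161.1 = 99.47·2.8443 − 161.1 = 121.825.
At 7307 K (t = 73.07):
  G = 288.1·(73.07 − 60)^(-0.07551) = 288.1·13.07^(-0.07551) = 288.1·0.82359 = 237.276.
Gain = 237.276 / 121.825 = 1.9477 → 1.948.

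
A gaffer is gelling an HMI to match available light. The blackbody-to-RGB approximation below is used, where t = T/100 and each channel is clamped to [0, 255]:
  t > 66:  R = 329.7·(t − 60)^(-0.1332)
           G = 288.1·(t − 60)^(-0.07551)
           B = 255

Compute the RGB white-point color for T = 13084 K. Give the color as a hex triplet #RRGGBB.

#BBD1FF

t = 13084/100 = 130.84; the t > 66 branch applies.
R = 329.7·(130.84 − 60)^(-0.1332) = 329.7·70.84^(-0.1332) = 329.7·0.56695 = 186.923.
G = 288.1·(130.84 − 60)^(-0.07551) = 288.1·70.84^(-0.07551) = 288.1·0.72491 = 208.847.
B = 255 by definition for t > 66.
Rounded: (187, 209, 255).
In hex: #BBD1FF.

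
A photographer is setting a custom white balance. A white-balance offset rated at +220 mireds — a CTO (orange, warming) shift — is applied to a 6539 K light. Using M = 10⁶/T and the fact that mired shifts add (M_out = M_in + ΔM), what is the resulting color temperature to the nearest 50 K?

M_in = 10⁶/6539 = 152.93 mireds.
M_out = 152.93 + (+220) = 372.93 mireds.
T_out = 10⁶/372.93 = 2681.5 K → 2700 K.

2700 K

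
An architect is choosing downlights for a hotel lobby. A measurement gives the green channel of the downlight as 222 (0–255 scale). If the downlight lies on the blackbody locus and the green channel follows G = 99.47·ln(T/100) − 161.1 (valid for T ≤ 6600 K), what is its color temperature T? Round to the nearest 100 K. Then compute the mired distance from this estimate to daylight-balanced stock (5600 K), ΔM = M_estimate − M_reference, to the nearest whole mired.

ln t = (222 + 161.1) / 99.47 = 3.8514.
t = e^3.8514 = 47.059.
T = 100·t = 4706 K → 4700 K to the nearest 100 K.
M_estimate = 10⁶/4700 = 212.77; M_reference = 10⁶/5600 = 178.57.
ΔM = 212.77 − 178.57 = 34.19 → +34 mireds.

+34 mireds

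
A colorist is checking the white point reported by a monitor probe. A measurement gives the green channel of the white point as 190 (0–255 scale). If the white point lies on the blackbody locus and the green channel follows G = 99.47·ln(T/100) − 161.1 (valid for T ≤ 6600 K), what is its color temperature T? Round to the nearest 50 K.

ln t = (190 + 161.1) / 99.47 = 3.5297.
t = e^3.5297 = 34.114.
T = 100·t = 3411 K → 3400 K to the nearest 50 K.

3400 K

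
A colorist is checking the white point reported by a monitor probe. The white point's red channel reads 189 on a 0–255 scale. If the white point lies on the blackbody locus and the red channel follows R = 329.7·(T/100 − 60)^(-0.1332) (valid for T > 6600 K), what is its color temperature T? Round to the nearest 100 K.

12500 K

(t − 60)^(-0.1332) = 189/329.7 = 0.57325.
t − 60 = 0.57325^(1/-0.1332) = 0.57325^(-7.508) = 65.199, so t = 125.199.
T = 100·t = 12520 K → 12500 K to the nearest 100 K.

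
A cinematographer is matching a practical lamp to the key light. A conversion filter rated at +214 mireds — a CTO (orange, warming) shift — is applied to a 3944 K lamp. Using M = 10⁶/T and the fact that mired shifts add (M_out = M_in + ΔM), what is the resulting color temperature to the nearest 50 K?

M_in = 10⁶/3944 = 253.55 mireds.
M_out = 253.55 + (+214) = 467.55 mireds.
T_out = 10⁶/467.55 = 2138.8 K → 2150 K.

2150 K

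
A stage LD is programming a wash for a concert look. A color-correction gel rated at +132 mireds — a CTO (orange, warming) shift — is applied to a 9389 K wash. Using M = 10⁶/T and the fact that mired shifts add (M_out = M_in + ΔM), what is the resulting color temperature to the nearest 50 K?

M_in = 10⁶/9389 = 106.51 mireds.
M_out = 106.51 + (+132) = 238.51 mireds.
T_out = 10⁶/238.51 = 4192.7 K → 4200 K.

4200 K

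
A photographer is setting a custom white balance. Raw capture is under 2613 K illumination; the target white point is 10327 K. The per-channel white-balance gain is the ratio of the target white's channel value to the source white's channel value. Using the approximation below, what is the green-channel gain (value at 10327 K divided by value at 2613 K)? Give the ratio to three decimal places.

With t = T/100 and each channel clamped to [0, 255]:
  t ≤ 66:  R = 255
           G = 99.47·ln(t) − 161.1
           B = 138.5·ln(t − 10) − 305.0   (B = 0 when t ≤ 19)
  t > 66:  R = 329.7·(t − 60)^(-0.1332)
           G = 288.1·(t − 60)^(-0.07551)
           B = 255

1.326

At 2613 K (t = 26.13):
  G = 99.47·ln 26.13 − 161.1 = 99.47·3.2631 − 161.1 = 163.479.
At 10327 K (t = 103.27):
  G = 288.1·(103.27 − 60)^(-0.07551) = 288.1·43.27^(-0.07551) = 288.1·0.75240 = 216.768.
Gain = 216.768 / 163.479 = 1.3260 → 1.326.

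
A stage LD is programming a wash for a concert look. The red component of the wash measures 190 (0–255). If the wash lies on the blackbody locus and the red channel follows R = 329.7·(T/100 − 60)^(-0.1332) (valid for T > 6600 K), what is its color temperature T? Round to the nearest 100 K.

(t − 60)^(-0.1332) = 190/329.7 = 0.57628.
t − 60 = 0.57628^(1/-0.1332) = 0.57628^(-7.508) = 62.667, so t = 122.667.
T = 100·t = 12267 K → 12300 K to the nearest 100 K.

12300 K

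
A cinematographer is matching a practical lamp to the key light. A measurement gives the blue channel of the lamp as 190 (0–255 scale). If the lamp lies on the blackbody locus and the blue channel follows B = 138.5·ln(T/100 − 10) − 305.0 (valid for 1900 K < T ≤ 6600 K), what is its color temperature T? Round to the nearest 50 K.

4550 K

ln(t − 10) = (190 + 305.0) / 138.5 = 3.5740.
t − 10 = e^3.5740 = 35.659, so t = 45.659.
T = 100·t = 4566 K → 4550 K to the nearest 50 K.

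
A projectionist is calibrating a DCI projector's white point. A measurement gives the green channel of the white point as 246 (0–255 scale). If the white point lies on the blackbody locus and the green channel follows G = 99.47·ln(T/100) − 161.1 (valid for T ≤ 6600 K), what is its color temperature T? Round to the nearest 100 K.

6000 K

ln t = (246 + 161.1) / 99.47 = 4.0927.
t = e^4.0927 = 59.901.
T = 100·t = 5990 K → 6000 K to the nearest 100 K.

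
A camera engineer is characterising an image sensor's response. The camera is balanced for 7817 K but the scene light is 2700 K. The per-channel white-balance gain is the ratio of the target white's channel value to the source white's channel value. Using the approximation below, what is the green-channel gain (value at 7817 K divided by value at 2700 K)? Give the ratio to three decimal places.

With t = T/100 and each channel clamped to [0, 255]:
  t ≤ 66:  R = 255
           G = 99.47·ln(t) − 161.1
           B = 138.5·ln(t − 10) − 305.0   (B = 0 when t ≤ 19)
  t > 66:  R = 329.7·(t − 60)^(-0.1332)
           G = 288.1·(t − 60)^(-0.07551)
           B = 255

1.388

At 2700 K (t = 27):
  G = 99.47·ln 27 − 161.1 = 99.47·3.2958 − 161.1 = 166.737.
At 7817 K (t = 78.17):
  G = 288.1·(78.17 − 60)^(-0.07551) = 288.1·18.17^(-0.07551) = 288.1·0.80335 = 231.446.
Gain = 231.446 / 166.737 = 1.3881 → 1.388.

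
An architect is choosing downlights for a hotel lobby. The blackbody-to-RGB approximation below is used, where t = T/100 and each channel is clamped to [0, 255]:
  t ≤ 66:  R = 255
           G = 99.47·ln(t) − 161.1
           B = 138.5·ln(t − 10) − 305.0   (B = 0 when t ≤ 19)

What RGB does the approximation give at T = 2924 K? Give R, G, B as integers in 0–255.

R=255, G=175, B=105

t = 2924/100 = 29.24; the t ≤ 66 branch applies.
R = 255 by definition for t ≤ 66.
G = 99.47·ln 29.24 − 161.1 = 99.47·3.3755 − 161.1 = 174.665.
B = 138.5·ln(29.24 − 10) − 305.0 = 138.5·ln 19.24 − 305.0 = 138.5·2.9570 − 305.0 = 104.543.
Rounded: (255, 175, 105).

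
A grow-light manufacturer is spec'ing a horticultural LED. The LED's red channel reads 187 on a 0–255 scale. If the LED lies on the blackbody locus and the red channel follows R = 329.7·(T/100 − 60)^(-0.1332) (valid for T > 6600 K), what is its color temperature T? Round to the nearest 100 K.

(t − 60)^(-0.1332) = 187/329.7 = 0.56718.
t − 60 = 0.56718^(1/-0.1332) = 0.56718^(-7.508) = 70.620, so t = 130.620.
T = 100·t = 13062 K → 13100 K to the nearest 100 K.

13100 K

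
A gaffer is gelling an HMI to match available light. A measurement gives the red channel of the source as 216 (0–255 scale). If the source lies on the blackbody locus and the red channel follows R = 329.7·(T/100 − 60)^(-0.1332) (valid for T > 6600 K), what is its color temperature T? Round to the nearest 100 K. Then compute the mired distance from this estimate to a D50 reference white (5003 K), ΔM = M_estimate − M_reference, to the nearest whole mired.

-81 mireds

(t − 60)^(-0.1332) = 216/329.7 = 0.65514.
t − 60 = 0.65514^(1/-0.1332) = 0.65514^(-7.508) = 23.926, so t = 83.926.
T = 100·t = 8393 K → 8400 K to the nearest 100 K.
M_estimate = 10⁶/8400 = 119.05; M_reference = 10⁶/5003 = 199.88.
ΔM = 119.05 − 199.88 = -80.83 → -81 mireds.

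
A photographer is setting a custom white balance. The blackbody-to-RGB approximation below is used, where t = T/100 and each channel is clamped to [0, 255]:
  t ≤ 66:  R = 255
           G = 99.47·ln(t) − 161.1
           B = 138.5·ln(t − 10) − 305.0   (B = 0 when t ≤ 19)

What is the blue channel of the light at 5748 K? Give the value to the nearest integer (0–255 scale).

230

t = 5748/100 = 57.48; the t ≤ 66 branch applies.
B = 138.5·ln(57.48 − 10) − 305.0 = 138.5·ln 47.48 − 305.0 = 138.5·3.8603 − 305.0 = 229.653.
Rounded: 230.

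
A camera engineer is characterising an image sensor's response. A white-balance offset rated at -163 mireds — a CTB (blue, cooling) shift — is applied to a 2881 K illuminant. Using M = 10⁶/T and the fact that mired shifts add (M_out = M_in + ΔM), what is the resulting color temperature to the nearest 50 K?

M_in = 10⁶/2881 = 347.10 mireds.
M_out = 347.10 + (-163) = 184.10 mireds.
T_out = 10⁶/184.10 = 5431.8 K → 5450 K.

5450 K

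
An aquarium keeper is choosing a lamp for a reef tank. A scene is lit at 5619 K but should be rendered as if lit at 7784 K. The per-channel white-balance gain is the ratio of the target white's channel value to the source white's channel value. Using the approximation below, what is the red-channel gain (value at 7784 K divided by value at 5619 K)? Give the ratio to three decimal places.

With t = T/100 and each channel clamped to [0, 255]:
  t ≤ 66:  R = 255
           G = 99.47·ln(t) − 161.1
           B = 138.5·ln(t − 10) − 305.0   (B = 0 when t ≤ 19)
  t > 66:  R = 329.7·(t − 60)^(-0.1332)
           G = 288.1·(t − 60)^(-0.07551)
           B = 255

0.881

At 5619 K (t = 56.19):
  R = 255 by definition for t ≤ 66.
At 7784 K (t = 77.84):
  R = 329.7·(77.84 − 60)^(-0.1332) = 329.7·17.84^(-0.1332) = 329.7·0.68126 = 224.612.
Gain = 224.612 / 255.000 = 0.8808 → 0.881.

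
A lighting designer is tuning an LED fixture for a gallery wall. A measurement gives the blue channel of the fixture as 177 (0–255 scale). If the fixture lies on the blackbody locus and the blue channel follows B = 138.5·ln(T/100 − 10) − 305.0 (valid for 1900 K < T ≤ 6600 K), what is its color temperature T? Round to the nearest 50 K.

4250 K

ln(t − 10) = (177 + 305.0) / 138.5 = 3.4801.
t − 10 = e^3.4801 = 32.464, so t = 42.464.
T = 100·t = 4246 K → 4250 K to the nearest 50 K.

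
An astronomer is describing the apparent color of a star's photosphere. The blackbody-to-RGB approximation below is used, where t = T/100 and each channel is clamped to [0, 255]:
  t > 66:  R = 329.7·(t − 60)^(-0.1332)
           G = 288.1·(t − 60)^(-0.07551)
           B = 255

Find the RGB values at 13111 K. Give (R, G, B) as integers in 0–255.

t = 13111/100 = 131.11; the t > 66 branch applies.
R = 329.7·(131.11 − 60)^(-0.1332) = 329.7·71.11^(-0.1332) = 329.7·0.56666 = 186.828.
G = 288.1·(131.11 − 60)^(-0.07551) = 288.1·71.11^(-0.07551) = 288.1·0.72470 = 208.787.
B = 255 by definition for t > 66.
Rounded: (187, 209, 255).

(187, 209, 255)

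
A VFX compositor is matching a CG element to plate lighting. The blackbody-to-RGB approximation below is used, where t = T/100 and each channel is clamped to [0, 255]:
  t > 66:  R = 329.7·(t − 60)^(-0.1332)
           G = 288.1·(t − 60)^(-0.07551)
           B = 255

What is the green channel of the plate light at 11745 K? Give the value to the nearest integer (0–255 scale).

t = 11745/100 = 117.45; the t > 66 branch applies.
G = 288.1·(117.45 − 60)^(-0.07551) = 288.1·57.45^(-0.07551) = 288.1·0.73647 = 212.177.
Rounded: 212.

212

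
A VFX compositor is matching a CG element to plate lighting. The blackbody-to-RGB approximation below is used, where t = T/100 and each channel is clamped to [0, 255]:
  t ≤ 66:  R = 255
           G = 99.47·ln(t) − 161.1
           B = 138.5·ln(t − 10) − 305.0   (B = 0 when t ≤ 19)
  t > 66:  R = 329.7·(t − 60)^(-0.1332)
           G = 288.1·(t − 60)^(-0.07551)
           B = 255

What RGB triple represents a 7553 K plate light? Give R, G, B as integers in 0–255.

t = 7553/100 = 75.53; the t > 66 branch applies.
R = 329.7·(75.53 − 60)^(-0.1332) = 329.7·15.53^(-0.1332) = 329.7·0.69396 = 228.799.
G = 288.1·(75.53 − 60)^(-0.07551) = 288.1·15.53^(-0.07551) = 288.1·0.81293 = 234.206.
B = 255 by definition for t > 66.
Rounded: (229, 234, 255).

R=229, G=234, B=255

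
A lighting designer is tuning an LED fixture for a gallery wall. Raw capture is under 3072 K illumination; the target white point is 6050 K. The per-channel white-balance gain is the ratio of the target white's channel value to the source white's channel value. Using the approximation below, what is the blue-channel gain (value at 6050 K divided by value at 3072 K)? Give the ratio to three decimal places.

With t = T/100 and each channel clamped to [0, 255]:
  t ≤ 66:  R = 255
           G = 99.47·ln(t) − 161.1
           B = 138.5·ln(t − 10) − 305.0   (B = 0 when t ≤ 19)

2.075

At 3072 K (t = 30.72):
  B = 138.5·ln(30.72 − 10) − 305.0 = 138.5·ln 20.72 − 305.0 = 138.5·3.0311 − 305.0 = 114.807.
At 6050 K (t = 60.5):
  B = 138.5·ln(60.5 − 10) − 305.0 = 138.5·ln 50.5 − 305.0 = 138.5·3.9220 − 305.0 = 238.193.
Gain = 238.193 / 114.807 = 2.0747 → 2.075.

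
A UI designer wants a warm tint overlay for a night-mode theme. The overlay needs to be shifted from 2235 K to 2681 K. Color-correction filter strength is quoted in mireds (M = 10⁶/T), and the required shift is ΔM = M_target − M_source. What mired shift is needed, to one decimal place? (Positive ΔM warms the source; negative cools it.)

M_source = 10⁶/2235 = 447.427; M_target = 10⁶/2681 = 372.995.
ΔM = 372.995 − 447.427 = -74.432 → -74.4 mireds, a cooling shift.

-74.4 mireds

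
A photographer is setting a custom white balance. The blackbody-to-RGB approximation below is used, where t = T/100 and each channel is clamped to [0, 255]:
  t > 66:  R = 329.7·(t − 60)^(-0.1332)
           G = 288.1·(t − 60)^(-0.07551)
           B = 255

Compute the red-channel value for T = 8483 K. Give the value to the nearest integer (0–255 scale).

t = 8483/100 = 84.83; the t > 66 branch applies.
R = 329.7·(84.83 − 60)^(-0.1332) = 329.7·24.83^(-0.1332) = 329.7·0.65191 = 214.935.
Rounded: 215.

215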